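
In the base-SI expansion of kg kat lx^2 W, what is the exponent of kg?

2

kat = mol/s = s⁻¹·mol (catalytic activity).
lx = lm/m² (illuminance = luminous flux per area),
    = m⁻²·cd.
So lx² = m⁻⁴·cd².
W = J/s (power = energy per time),
    = kg·m²·s⁻³.
Combining: kg·kat·lx²·W = kg · (s⁻¹·mol) · (m⁻⁴·cd²) · (kg·m²·s⁻³) = kg²·m⁻²·s⁻⁴·mol·cd².
The exponent of kg is 2.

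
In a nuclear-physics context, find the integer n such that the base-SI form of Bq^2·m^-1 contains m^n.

Bq = 1/s = s⁻¹ (activity is decays per second).
So Bq² = s⁻².
Combining: Bq²·m⁻¹ = s⁻² · m⁻¹ = m⁻¹·s⁻².
The exponent of m is -1.

-1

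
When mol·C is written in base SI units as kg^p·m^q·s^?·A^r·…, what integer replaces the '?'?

C = s·A.
Combining: mol·C = mol · (s·A) = s·A·mol.
The exponent of s is 1.

1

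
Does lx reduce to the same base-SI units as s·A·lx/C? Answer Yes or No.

Left side:
  lx = m⁻²·cd.
Right side:
  C = A·s = s·A (charge = current × time).
  So C⁻¹ = s⁻¹·A⁻¹.
  lx = lm/m² (illuminance = luminous flux per area),
      = m⁻²·cd.
  Combining: s·A·C⁻¹·lx = s · A · (s⁻¹·A⁻¹) · (m⁻²·cd) = m⁻²·cd.
Both reduce to m⁻²·cd.

Yes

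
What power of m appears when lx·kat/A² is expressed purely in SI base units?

lx = m⁻²·cd.
kat = s⁻¹·mol.
Combining: lx·A⁻²·kat = (m⁻²·cd) · A⁻² · (s⁻¹·mol) = m⁻²·s⁻¹·A⁻²·mol·cd.
The exponent of m is -2.

-2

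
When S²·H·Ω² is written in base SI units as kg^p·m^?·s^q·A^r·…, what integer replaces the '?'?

2

S = kg⁻¹·m⁻²·s³·A².
So S² = kg⁻²·m⁻⁴·s⁶·A⁴.
H = kg·m²·s⁻²·A⁻².
Ω = kg·m²·s⁻³·A⁻².
So Ω² = kg²·m⁴·s⁻⁶·A⁻⁴.
Combining: S²·H·Ω² = (kg⁻²·m⁻⁴·s⁶·A⁴) · (kg·m²·s⁻²·A⁻²) · (kg²·m⁴·s⁻⁶·A⁻⁴) = kg·m²·s⁻²·A⁻².
The exponent of m is 2.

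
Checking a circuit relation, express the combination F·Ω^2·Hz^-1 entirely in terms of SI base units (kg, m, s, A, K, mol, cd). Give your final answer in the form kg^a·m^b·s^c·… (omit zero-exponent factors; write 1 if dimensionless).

F = kg⁻¹·m⁻²·s⁴·A².
Ω = kg·m²·s⁻³·A⁻².
So Ω² = kg²·m⁴·s⁻⁶·A⁻⁴.
Hz = s⁻¹.
So Hz⁻¹ = s.
Combining: F·Ω²·Hz⁻¹ = (kg⁻¹·m⁻²·s⁴·A²) · (kg²·m⁴·s⁻⁶·A⁻⁴) · s = kg·m²·s⁻¹·A⁻².

kg·m²·s⁻¹·A⁻²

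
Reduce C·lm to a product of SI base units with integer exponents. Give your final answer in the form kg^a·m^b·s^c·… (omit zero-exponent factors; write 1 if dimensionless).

s·A·cd

C = s·A.
lm = cd.
Combining: C·lm = (s·A) · cd = s·A·cd.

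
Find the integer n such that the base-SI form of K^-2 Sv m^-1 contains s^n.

Sv = m²·s⁻².
Combining: K⁻²·Sv·m⁻¹ = K⁻² · (m²·s⁻²) · m⁻¹ = m·s⁻²·K⁻².
The exponent of s is -2.

-2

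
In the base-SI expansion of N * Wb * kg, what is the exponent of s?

N = kg·m/s² = kg·m·s⁻² (force = mass × acceleration).
Wb = V·s (flux: a volt is a weber per second),
    = kg·m²·s⁻²·A⁻¹.
Combining: N·Wb·kg = (kg·m·s⁻²) · (kg·m²·s⁻²·A⁻¹) · kg = kg³·m³·s⁻⁴·A⁻¹.
The exponent of s is -4.

-4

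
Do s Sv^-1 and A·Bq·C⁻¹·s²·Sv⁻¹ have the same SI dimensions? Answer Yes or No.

Left side:
  Sv = m²·s⁻².
  So Sv⁻¹ = m⁻²·s².
  Combining: s·Sv⁻¹ = s · (m⁻²·s²) = m⁻²·s³.
Right side:
  Bq = 1/s = s⁻¹ (activity is decays per second).
  C = A·s = s·A (charge = current × time).
  So C⁻¹ = s⁻¹·A⁻¹.
  Sv = J/kg (equivalent dose = energy per mass),
      = m²·s⁻².
  So Sv⁻¹ = m⁻²·s².
  Combining: A·Bq·C⁻¹·s²·Sv⁻¹ = A · s⁻¹ · (s⁻¹·A⁻¹) · s² · (m⁻²·s²) = m⁻²·s².
Left is m⁻²·s³; right is m⁻²·s² — different.

No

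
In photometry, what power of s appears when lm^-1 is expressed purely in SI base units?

0

lm = cd·sr = cd (luminous flux; sr is dimensionless).
So lm⁻¹ = cd⁻¹.
The exponent of s is 0.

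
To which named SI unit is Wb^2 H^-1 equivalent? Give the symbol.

J

Wb = V·s (flux: a volt is a weber per second),
    = kg·m²·s⁻²·A⁻¹.
So Wb² = kg²·m⁴·s⁻⁴·A⁻².
H = Wb/A (inductance = flux per current),
    = kg·m²·s⁻²·A⁻².
So H⁻¹ = kg⁻¹·m⁻²·s²·A².
Combining: Wb²·H⁻¹ = (kg²·m⁴·s⁻⁴·A⁻²) · (kg⁻¹·m⁻²·s²·A²) = kg·m²·s⁻².
kg·m²·s⁻² is the base-SI form of the joule.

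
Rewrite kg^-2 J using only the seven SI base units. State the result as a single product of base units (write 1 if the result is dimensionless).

J = N·m (work = force × distance),
    = kg·m²·s⁻².
Combining: kg⁻²·J = kg⁻² · (kg·m²·s⁻²) = kg⁻¹·m²·s⁻².

kg⁻¹·m²·s⁻²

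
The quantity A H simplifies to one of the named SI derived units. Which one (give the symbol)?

Wb

H = kg·m²·s⁻²·A⁻².
Combining: A·H = A · (kg·m²·s⁻²·A⁻²) = kg·m²·s⁻²·A⁻¹.
kg·m²·s⁻²·A⁻¹ is the base-SI form of the weber.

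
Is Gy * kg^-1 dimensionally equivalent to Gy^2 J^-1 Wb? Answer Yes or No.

No

Left side:
  Gy = m²·s⁻².
  Combining: Gy·kg⁻¹ = (m²·s⁻²) · kg⁻¹ = kg⁻¹·m²·s⁻².
Right side:
  Gy = m²·s⁻².
  So Gy² = m⁴·s⁻⁴.
  J = kg·m²·s⁻².
  So J⁻¹ = kg⁻¹·m⁻²·s².
  Wb = kg·m²·s⁻²·A⁻¹.
  Combining: Gy²·J⁻¹·Wb = (m⁴·s⁻⁴) · (kg⁻¹·m⁻²·s²) · (kg·m²·s⁻²·A⁻¹) = m⁴·s⁻⁴·A⁻¹.
Left is kg⁻¹·m²·s⁻²; right is m⁴·s⁻⁴·A⁻¹ — different.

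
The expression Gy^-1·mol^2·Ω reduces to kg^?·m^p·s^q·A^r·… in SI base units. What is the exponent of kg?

1

Gy = m²·s⁻².
So Gy⁻¹ = m⁻²·s².
Ω = kg·m²·s⁻³·A⁻².
Combining: Gy⁻¹·mol²·Ω = (m⁻²·s²) · mol² · (kg·m²·s⁻³·A⁻²) = kg·s⁻¹·A⁻²·mol².
The exponent of kg is 1.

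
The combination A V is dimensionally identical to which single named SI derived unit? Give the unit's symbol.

W

V = W/A (potential = power per current),
    = kg·m²·s⁻³·A⁻¹.
Combining: A·V = A · (kg·m²·s⁻³·A⁻¹) = kg·m²·s⁻³.
kg·m²·s⁻³ is the base-SI form of the watt.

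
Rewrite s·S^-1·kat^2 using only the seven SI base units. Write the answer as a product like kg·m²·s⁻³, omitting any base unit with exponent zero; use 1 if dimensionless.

kg·m²·s⁻⁴·A⁻²·mol²

S = 1/Ω (conductance is reciprocal resistance),
    = kg⁻¹·m⁻²·s³·A².
So S⁻¹ = kg·m²·s⁻³·A⁻².
kat = mol/s = s⁻¹·mol (catalytic activity).
So kat² = s⁻²·mol².
Combining: s·S⁻¹·kat² = s · (kg·m²·s⁻³·A⁻²) · (s⁻²·mol²) = kg·m²·s⁻⁴·A⁻²·mol².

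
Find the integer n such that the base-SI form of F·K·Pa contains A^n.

F = C/V (capacitance = charge per voltage),
    = A·s/(kg·m²·s⁻³·A⁻¹) (substituting C and V),
    = kg⁻¹·m⁻²·s⁴·A².
Pa = N/m² (pressure = force per area),
    = kg·m⁻¹·s⁻².
Combining: F·K·Pa = (kg⁻¹·m⁻²·s⁴·A²) · K · (kg·m⁻¹·s⁻²) = m⁻³·s²·A²·K.
The exponent of A is 2.

2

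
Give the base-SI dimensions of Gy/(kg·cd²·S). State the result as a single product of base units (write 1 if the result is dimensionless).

m⁴·s⁻⁵·A⁻²·cd⁻²

Gy = m²·s⁻².
S = kg⁻¹·m⁻²·s³·A².
So S⁻¹ = kg·m²·s⁻³·A⁻².
Combining: kg⁻¹·Gy·cd⁻²·S⁻¹ = kg⁻¹ · (m²·s⁻²) · cd⁻² · (kg·m²·s⁻³·A⁻²) = m⁴·s⁻⁵·A⁻²·cd⁻².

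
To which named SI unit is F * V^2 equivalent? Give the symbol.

J

F = kg⁻¹·m⁻²·s⁴·A².
V = kg·m²·s⁻³·A⁻¹.
So V² = kg²·m⁴·s⁻⁶·A⁻².
Combining: F·V² = (kg⁻¹·m⁻²·s⁴·A²) · (kg²·m⁴·s⁻⁶·A⁻²) = kg·m²·s⁻².
kg·m²·s⁻² is the base-SI form of the joule.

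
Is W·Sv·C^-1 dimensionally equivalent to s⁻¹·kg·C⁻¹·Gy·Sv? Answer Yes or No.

Yes

Left side:
  W = kg·m²·s⁻³.
  Sv = m²·s⁻².
  C = s·A.
  So C⁻¹ = s⁻¹·A⁻¹.
  Combining: W·Sv·C⁻¹ = (kg·m²·s⁻³) · (m²·s⁻²) · (s⁻¹·A⁻¹) = kg·m⁴·s⁻⁶·A⁻¹.
Right side:
  C = A·s = s·A (charge = current × time).
  So C⁻¹ = s⁻¹·A⁻¹.
  Gy = J/kg (absorbed dose = energy per mass),
      = m²·s⁻².
  Sv = J/kg (equivalent dose = energy per mass),
      = m²·s⁻².
  Combining: s⁻¹·kg·C⁻¹·Gy·Sv = s⁻¹ · kg · (s⁻¹·A⁻¹) · (m²·s⁻²) · (m²·s⁻²) = kg·m⁴·s⁻⁶·A⁻¹.
Both reduce to kg·m⁴·s⁻⁶·A⁻¹.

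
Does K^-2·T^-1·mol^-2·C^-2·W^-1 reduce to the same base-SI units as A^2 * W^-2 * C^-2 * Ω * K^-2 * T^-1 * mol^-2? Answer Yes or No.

Left side:
  T = Wb/m² (flux density = flux per area),
      = kg·s⁻²·A⁻¹.
  So T⁻¹ = kg⁻¹·s²·A.
  C = A·s = s·A (charge = current × time).
  So C⁻² = s⁻²·A⁻².
  W = J/s (power = energy per time),
      = kg·m²·s⁻³.
  So W⁻¹ = kg⁻¹·m⁻²·s³.
  Combining: K⁻²·T⁻¹·mol⁻²·C⁻²·W⁻¹ = K⁻² · (kg⁻¹·s²·A) · mol⁻² · (s⁻²·A⁻²) · (kg⁻¹·m⁻²·s³) = kg⁻²·m⁻²·s³·A⁻¹·K⁻²·mol⁻².
Right side:
  W = J/s (power = energy per time),
      = kg·m²·s⁻³.
  So W⁻² = kg⁻²·m⁻⁴·s⁶.
  C = A·s = s·A (charge = current × time).
  So C⁻² = s⁻²·A⁻².
  Ω = V/A (resistance = voltage per current),
      = kg·m²·s⁻³·A⁻².
  T = Wb/m² (flux density = flux per area),
      = kg·s⁻²·A⁻¹.
  So T⁻¹ = kg⁻¹·s²·A.
  Combining: A²·W⁻²·C⁻²·Ω·K⁻²·T⁻¹·mol⁻² = A² · (kg⁻²·m⁻⁴·s⁶) · (s⁻²·A⁻²) · (kg·m²·s⁻³·A⁻²) · K⁻² · (kg⁻¹·s²·A) · mol⁻² = kg⁻²·m⁻²·s³·A⁻¹·K⁻²·mol⁻².
Both reduce to kg⁻²·m⁻²·s³·A⁻¹·K⁻²·mol⁻².

Yes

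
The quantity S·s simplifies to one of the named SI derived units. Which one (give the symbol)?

S = 1/Ω (conductance is reciprocal resistance),
    = kg⁻¹·m⁻²·s³·A².
Combining: S·s = (kg⁻¹·m⁻²·s³·A²) · s = kg⁻¹·m⁻²·s⁴·A².
kg⁻¹·m⁻²·s⁴·A² is the base-SI form of the farad.

F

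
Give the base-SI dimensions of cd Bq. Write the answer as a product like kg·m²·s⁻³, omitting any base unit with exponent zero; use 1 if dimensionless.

s⁻¹·cd

Bq = 1/s = s⁻¹ (activity is decays per second).
Combining: cd·Bq = cd · s⁻¹ = s⁻¹·cd.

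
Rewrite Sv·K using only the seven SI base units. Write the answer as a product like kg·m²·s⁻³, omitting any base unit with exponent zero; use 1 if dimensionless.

Sv = J/kg (equivalent dose = energy per mass),
    = m²·s⁻².
Combining: Sv·K = (m²·s⁻²) · K = m²·s⁻²·K.

m²·s⁻²·K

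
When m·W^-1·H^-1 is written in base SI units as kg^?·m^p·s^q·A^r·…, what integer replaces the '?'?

-2

W = J/s (power = energy per time),
    = kg·m²·s⁻³.
So W⁻¹ = kg⁻¹·m⁻²·s³.
H = Wb/A (inductance = flux per current),
    = kg·m²·s⁻²·A⁻².
So H⁻¹ = kg⁻¹·m⁻²·s²·A².
Combining: m·W⁻¹·H⁻¹ = m · (kg⁻¹·m⁻²·s³) · (kg⁻¹·m⁻²·s²·A²) = kg⁻²·m⁻³·s⁵·A².
The exponent of kg is -2.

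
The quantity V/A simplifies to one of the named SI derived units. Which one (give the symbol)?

V = W/A (potential = power per current),
    = kg·m²·s⁻³·A⁻¹.
Combining: A⁻¹·V = A⁻¹ · (kg·m²·s⁻³·A⁻¹) = kg·m²·s⁻³·A⁻².
kg·m²·s⁻³·A⁻² is the base-SI form of the ohm.

Ω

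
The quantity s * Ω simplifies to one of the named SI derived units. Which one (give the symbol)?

H

Ω = V/A (resistance = voltage per current),
    = kg·m²·s⁻³·A⁻².
Combining: s·Ω = s · (kg·m²·s⁻³·A⁻²) = kg·m²·s⁻²·A⁻².
kg·m²·s⁻²·A⁻² is the base-SI form of the henry.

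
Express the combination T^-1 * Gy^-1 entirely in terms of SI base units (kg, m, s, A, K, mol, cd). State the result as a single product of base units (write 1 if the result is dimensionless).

T = kg·s⁻²·A⁻¹.
So T⁻¹ = kg⁻¹·s²·A.
Gy = m²·s⁻².
So Gy⁻¹ = m⁻²·s².
Combining: T⁻¹·Gy⁻¹ = (kg⁻¹·s²·A) · (m⁻²·s²) = kg⁻¹·m⁻²·s⁴·A.

kg⁻¹·m⁻²·s⁴·A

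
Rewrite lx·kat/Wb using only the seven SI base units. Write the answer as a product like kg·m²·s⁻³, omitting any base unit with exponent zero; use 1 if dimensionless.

lx = lm/m² (illuminance = luminous flux per area),
    = m⁻²·cd.
kat = mol/s = s⁻¹·mol (catalytic activity).
Wb = V·s (flux: a volt is a weber per second),
    = kg·m²·s⁻²·A⁻¹.
So Wb⁻¹ = kg⁻¹·m⁻²·s²·A.
Combining: lx·kat·Wb⁻¹ = (m⁻²·cd) · (s⁻¹·mol) · (kg⁻¹·m⁻²·s²·A) = kg⁻¹·m⁻⁴·s·A·mol·cd.

kg⁻¹·m⁻⁴·s·A·mol·cd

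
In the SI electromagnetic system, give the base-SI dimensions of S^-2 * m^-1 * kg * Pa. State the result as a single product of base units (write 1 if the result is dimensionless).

S = 1/Ω (conductance is reciprocal resistance),
    = kg⁻¹·m⁻²·s³·A².
So S⁻² = kg²·m⁴·s⁻⁶·A⁻⁴.
Pa = N/m² (pressure = force per area),
    = kg·m⁻¹·s⁻².
Combining: S⁻²·m⁻¹·kg·Pa = (kg²·m⁴·s⁻⁶·A⁻⁴) · m⁻¹ · kg · (kg·m⁻¹·s⁻²) = kg⁴·m²·s⁻⁸·A⁻⁴.

kg⁴·m²·s⁻⁸·A⁻⁴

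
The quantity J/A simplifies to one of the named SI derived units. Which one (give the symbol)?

J = N·m (work = force × distance),
    = kg·m²·s⁻².
Combining: A⁻¹·J = A⁻¹ · (kg·m²·s⁻²) = kg·m²·s⁻²·A⁻¹.
kg·m²·s⁻²·A⁻¹ is the base-SI form of the weber.

Wb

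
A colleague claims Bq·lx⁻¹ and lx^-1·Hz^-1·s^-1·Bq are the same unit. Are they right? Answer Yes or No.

Yes

Left side:
  Bq = 1/s = s⁻¹ (activity is decays per second).
  lx = lm/m² (illuminance = luminous flux per area),
      = m⁻²·cd.
  So lx⁻¹ = m²·cd⁻¹.
  Combining: Bq·lx⁻¹ = s⁻¹ · (m²·cd⁻¹) = m²·s⁻¹·cd⁻¹.
Right side:
  lx = m⁻²·cd.
  So lx⁻¹ = m²·cd⁻¹.
  Hz = s⁻¹.
  So Hz⁻¹ = s.
  Bq = s⁻¹.
  Combining: lx⁻¹·Hz⁻¹·s⁻¹·Bq = (m²·cd⁻¹) · s · s⁻¹ · s⁻¹ = m²·s⁻¹·cd⁻¹.
Both reduce to m²·s⁻¹·cd⁻¹.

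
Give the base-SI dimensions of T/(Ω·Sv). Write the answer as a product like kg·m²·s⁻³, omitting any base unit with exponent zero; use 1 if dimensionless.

Ω = V/A (resistance = voltage per current),
    = kg·m²·s⁻³·A⁻².
So Ω⁻¹ = kg⁻¹·m⁻²·s³·A².
Sv = J/kg (equivalent dose = energy per mass),
    = m²·s⁻².
So Sv⁻¹ = m⁻²·s².
T = Wb/m² (flux density = flux per area),
    = kg·s⁻²·A⁻¹.
Combining: Ω⁻¹·Sv⁻¹·T = (kg⁻¹·m⁻²·s³·A²) · (m⁻²·s²) · (kg·s⁻²·A⁻¹) = m⁻⁴·s³·A.

m⁻⁴·s³·A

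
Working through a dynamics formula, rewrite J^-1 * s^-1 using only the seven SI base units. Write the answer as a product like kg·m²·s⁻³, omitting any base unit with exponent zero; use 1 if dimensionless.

kg⁻¹·m⁻²·s

J = N·m (work = force × distance),
    = kg·m²·s⁻².
So J⁻¹ = kg⁻¹·m⁻²·s².
Combining: J⁻¹·s⁻¹ = (kg⁻¹·m⁻²·s²) · s⁻¹ = kg⁻¹·m⁻²·s.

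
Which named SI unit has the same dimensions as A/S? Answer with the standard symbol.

S = 1/Ω (conductance is reciprocal resistance),
    = kg⁻¹·m⁻²·s³·A².
So S⁻¹ = kg·m²·s⁻³·A⁻².
Combining: A·S⁻¹ = A · (kg·m²·s⁻³·A⁻²) = kg·m²·s⁻³·A⁻¹.
kg·m²·s⁻³·A⁻¹ is the base-SI form of the volt.

V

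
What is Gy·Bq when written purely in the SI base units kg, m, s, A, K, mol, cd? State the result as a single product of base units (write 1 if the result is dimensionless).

m²·s⁻³

Gy = J/kg (absorbed dose = energy per mass),
    = m²·s⁻².
Bq = 1/s = s⁻¹ (activity is decays per second).
Combining: Gy·Bq = (m²·s⁻²) · s⁻¹ = m²·s⁻³.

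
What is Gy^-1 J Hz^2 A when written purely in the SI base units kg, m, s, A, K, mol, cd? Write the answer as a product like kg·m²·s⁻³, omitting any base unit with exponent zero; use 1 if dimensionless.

kg·s⁻²·A

Gy = J/kg (absorbed dose = energy per mass),
    = m²·s⁻².
So Gy⁻¹ = m⁻²·s².
J = N·m (work = force × distance),
    = kg·m²·s⁻².
Hz = 1/s = s⁻¹ (frequency is cycles per second).
So Hz² = s⁻².
Combining: Gy⁻¹·J·Hz²·A = (m⁻²·s²) · (kg·m²·s⁻²) · s⁻² · A = kg·s⁻²·A.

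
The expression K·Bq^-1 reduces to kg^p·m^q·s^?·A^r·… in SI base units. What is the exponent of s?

1

Bq = s⁻¹.
So Bq⁻¹ = s.
Combining: K·Bq⁻¹ = K · s = s·K.
The exponent of s is 1.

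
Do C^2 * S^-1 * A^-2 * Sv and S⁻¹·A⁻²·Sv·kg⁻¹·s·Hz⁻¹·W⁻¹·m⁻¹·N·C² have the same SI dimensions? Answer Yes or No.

No

Left side:
  C = A·s = s·A (charge = current × time).
  So C² = s²·A².
  S = 1/Ω (conductance is reciprocal resistance),
      = kg⁻¹·m⁻²·s³·A².
  So S⁻¹ = kg·m²·s⁻³·A⁻².
  Sv = J/kg (equivalent dose = energy per mass),
      = m²·s⁻².
  Combining: C²·S⁻¹·A⁻²·Sv = (s²·A²) · (kg·m²·s⁻³·A⁻²) · A⁻² · (m²·s⁻²) = kg·m⁴·s⁻³·A⁻².
Right side:
  S = kg⁻¹·m⁻²·s³·A².
  So S⁻¹ = kg·m²·s⁻³·A⁻².
  Sv = m²·s⁻².
  Hz = s⁻¹.
  So Hz⁻¹ = s.
  W = kg·m²·s⁻³.
  So W⁻¹ = kg⁻¹·m⁻²·s³.
  N = kg·m·s⁻².
  C = s·A.
  So C² = s²·A².
  Combining: S⁻¹·A⁻²·Sv·kg⁻¹·s·Hz⁻¹·W⁻¹·m⁻¹·N·C² = (kg·m²·s⁻³·A⁻²) · A⁻² · (m²·s⁻²) · kg⁻¹ · s · s · (kg⁻¹·m⁻²·s³) · m⁻¹ · (kg·m·s⁻²) · (s²·A²) = m²·A⁻².
Left is kg·m⁴·s⁻³·A⁻²; right is m²·A⁻² — different.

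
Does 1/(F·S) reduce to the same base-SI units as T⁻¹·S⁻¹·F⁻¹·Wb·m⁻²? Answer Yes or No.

Yes

Left side:
  F = kg⁻¹·m⁻²·s⁴·A².
  So F⁻¹ = kg·m²·s⁻⁴·A⁻².
  S = kg⁻¹·m⁻²·s³·A².
  So S⁻¹ = kg·m²·s⁻³·A⁻².
  Combining: F⁻¹·S⁻¹ = (kg·m²·s⁻⁴·A⁻²) · (kg·m²·s⁻³·A⁻²) = kg²·m⁴·s⁻⁷·A⁻⁴.
Right side:
  T = Wb/m² (flux density = flux per area),
      = kg·s⁻²·A⁻¹.
  So T⁻¹ = kg⁻¹·s²·A.
  S = 1/Ω (conductance is reciprocal resistance),
      = kg⁻¹·m⁻²·s³·A².
  So S⁻¹ = kg·m²·s⁻³·A⁻².
  F = C/V (capacitance = charge per voltage),
      = A·s/(kg·m²·s⁻³·A⁻¹) (substituting C and V),
      = kg⁻¹·m⁻²·s⁴·A².
  So F⁻¹ = kg·m²·s⁻⁴·A⁻².
  Wb = V·s (flux: a volt is a weber per second),
      = kg·m²·s⁻²·A⁻¹.
  Combining: T⁻¹·S⁻¹·F⁻¹·Wb·m⁻² = (kg⁻¹·s²·A) · (kg·m²·s⁻³·A⁻²) · (kg·m²·s⁻⁴·A⁻²) · (kg·m²·s⁻²·A⁻¹) · m⁻² = kg²·m⁴·s⁻⁷·A⁻⁴.
Both reduce to kg²·m⁴·s⁻⁷·A⁻⁴.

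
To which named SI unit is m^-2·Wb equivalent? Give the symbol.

Wb = V·s (flux: a volt is a weber per second),
    = kg·m²·s⁻²·A⁻¹.
Combining: m⁻²·Wb = m⁻² · (kg·m²·s⁻²·A⁻¹) = kg·s⁻²·A⁻¹.
kg·s⁻²·A⁻¹ is the base-SI form of the tesla.

T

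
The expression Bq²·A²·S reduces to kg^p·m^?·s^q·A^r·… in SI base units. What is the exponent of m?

-2

Bq = 1/s = s⁻¹ (activity is decays per second).
So Bq² = s⁻².
S = 1/Ω (conductance is reciprocal resistance),
    = kg⁻¹·m⁻²·s³·A².
Combining: Bq²·A²·S = s⁻² · A² · (kg⁻¹·m⁻²·s³·A²) = kg⁻¹·m⁻²·s·A⁴.
The exponent of m is -2.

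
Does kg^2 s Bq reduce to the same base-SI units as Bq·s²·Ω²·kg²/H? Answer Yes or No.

Left side:
  Bq = 1/s = s⁻¹ (activity is decays per second).
  Combining: kg²·s·Bq = kg² · s · s⁻¹ = kg².
Right side:
  Bq = 1/s = s⁻¹ (activity is decays per second).
  H = Wb/A (inductance = flux per current),
      = kg·m²·s⁻²·A⁻².
  So H⁻¹ = kg⁻¹·m⁻²·s²·A².
  Ω = V/A (resistance = voltage per current),
      = kg·m²·s⁻³·A⁻².
  So Ω² = kg²·m⁴·s⁻⁶·A⁻⁴.
  Combining: Bq·s²·H⁻¹·Ω²·kg² = s⁻¹ · s² · (kg⁻¹·m⁻²·s²·A²) · (kg²·m⁴·s⁻⁶·A⁻⁴) · kg² = kg³·m²·s⁻³·A⁻².
Left is kg²; right is kg³·m²·s⁻³·A⁻² — different.

No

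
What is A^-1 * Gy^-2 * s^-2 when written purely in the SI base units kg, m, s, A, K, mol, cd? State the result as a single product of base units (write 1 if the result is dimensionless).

m⁻⁴·s²·A⁻¹

Gy = m²·s⁻².
So Gy⁻² = m⁻⁴·s⁴.
Combining: A⁻¹·Gy⁻²·s⁻² = A⁻¹ · (m⁻⁴·s⁴) · s⁻² = m⁻⁴·s²·A⁻¹.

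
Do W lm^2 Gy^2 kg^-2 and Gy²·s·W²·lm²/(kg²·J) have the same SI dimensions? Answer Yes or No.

Yes

Left side:
  W = J/s (power = energy per time),
      = kg·m²·s⁻³.
  lm = cd·sr = cd (luminous flux; sr is dimensionless).
  So lm² = cd².
  Gy = J/kg (absorbed dose = energy per mass),
      = m²·s⁻².
  So Gy² = m⁴·s⁻⁴.
  Combining: W·lm²·Gy²·kg⁻² = (kg·m²·s⁻³) · cd² · (m⁴·s⁻⁴) · kg⁻² = kg⁻¹·m⁶·s⁻⁷·cd².
Right side:
  Gy = J/kg (absorbed dose = energy per mass),
      = m²·s⁻².
  So Gy² = m⁴·s⁻⁴.
  W = J/s (power = energy per time),
      = kg·m²·s⁻³.
  So W² = kg²·m⁴·s⁻⁶.
  J = N·m (work = force × distance),
      = kg·m²·s⁻².
  So J⁻¹ = kg⁻¹·m⁻²·s².
  lm = cd·sr = cd (luminous flux; sr is dimensionless).
  So lm² = cd².
  Combining: Gy²·s·W²·kg⁻²·J⁻¹·lm² = (m⁴·s⁻⁴) · s · (kg²·m⁴·s⁻⁶) · kg⁻² · (kg⁻¹·m⁻²·s²) · cd² = kg⁻¹·m⁶·s⁻⁷·cd².
Both reduce to kg⁻¹·m⁶·s⁻⁷·cd².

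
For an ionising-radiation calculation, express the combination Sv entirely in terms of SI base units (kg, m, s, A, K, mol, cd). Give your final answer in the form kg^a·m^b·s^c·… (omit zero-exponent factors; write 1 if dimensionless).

m²·s⁻²

Sv = J/kg (equivalent dose = energy per mass),
    = m²·s⁻².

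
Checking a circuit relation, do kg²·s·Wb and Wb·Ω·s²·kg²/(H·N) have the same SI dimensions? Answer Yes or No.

Left side:
  Wb = V·s (flux: a volt is a weber per second),
      = kg·m²·s⁻²·A⁻¹.
  Combining: kg²·s·Wb = kg² · s · (kg·m²·s⁻²·A⁻¹) = kg³·m²·s⁻¹·A⁻¹.
Right side:
  Wb = V·s (flux: a volt is a weber per second),
      = kg·m²·s⁻²·A⁻¹.
  Ω = V/A (resistance = voltage per current),
      = kg·m²·s⁻³·A⁻².
  H = Wb/A (inductance = flux per current),
      = kg·m²·s⁻²·A⁻².
  So H⁻¹ = kg⁻¹·m⁻²·s²·A².
  N = kg·m/s² = kg·m·s⁻² (force = mass × acceleration).
  So N⁻¹ = kg⁻¹·m⁻¹·s².
  Combining: Wb·Ω·H⁻¹·s²·kg²·N⁻¹ = (kg·m²·s⁻²·A⁻¹) · (kg·m²·s⁻³·A⁻²) · (kg⁻¹·m⁻²·s²·A²) · s² · kg² · (kg⁻¹·m⁻¹·s²) = kg²·m·s·A⁻¹.
Left is kg³·m²·s⁻¹·A⁻¹; right is kg²·m·s·A⁻¹ — different.

No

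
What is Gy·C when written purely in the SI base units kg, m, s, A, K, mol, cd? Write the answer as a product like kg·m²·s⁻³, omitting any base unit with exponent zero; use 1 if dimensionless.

Gy = m²·s⁻².
C = s·A.
Combining: Gy·C = (m²·s⁻²) · (s·A) = m²·s⁻¹·A.

m²·s⁻¹·A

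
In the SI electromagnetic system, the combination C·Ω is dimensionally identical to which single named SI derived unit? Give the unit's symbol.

Wb

C = A·s = s·A (charge = current × time).
Ω = V/A (resistance = voltage per current),
    = kg·m²·s⁻³·A⁻².
Combining: C·Ω = (s·A) · (kg·m²·s⁻³·A⁻²) = kg·m²·s⁻²·A⁻¹.
kg·m²·s⁻²·A⁻¹ is the base-SI form of the weber.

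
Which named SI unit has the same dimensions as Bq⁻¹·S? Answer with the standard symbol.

Bq = s⁻¹.
So Bq⁻¹ = s.
S = kg⁻¹·m⁻²·s³·A².
Combining: Bq⁻¹·S = s · (kg⁻¹·m⁻²·s³·A²) = kg⁻¹·m⁻²·s⁴·A².
kg⁻¹·m⁻²·s⁴·A² is the base-SI form of the farad.

F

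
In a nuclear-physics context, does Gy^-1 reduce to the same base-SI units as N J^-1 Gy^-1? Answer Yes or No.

No

Left side:
  Gy = J/kg (absorbed dose = energy per mass),
      = m²·s⁻².
  So Gy⁻¹ = m⁻²·s².
Right side:
  N = kg·m·s⁻².
  J = kg·m²·s⁻².
  So J⁻¹ = kg⁻¹·m⁻²·s².
  Gy = m²·s⁻².
  So Gy⁻¹ = m⁻²·s².
  Combining: N·J⁻¹·Gy⁻¹ = (kg·m·s⁻²) · (kg⁻¹·m⁻²·s²) · (m⁻²·s²) = m⁻³·s².
Left is m⁻²·s²; right is m⁻³·s² — different.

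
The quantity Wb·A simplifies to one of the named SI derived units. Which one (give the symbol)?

Wb = kg·m²·s⁻²·A⁻¹.
Combining: Wb·A = (kg·m²·s⁻²·A⁻¹) · A = kg·m²·s⁻².
kg·m²·s⁻² is the base-SI form of the joule.

J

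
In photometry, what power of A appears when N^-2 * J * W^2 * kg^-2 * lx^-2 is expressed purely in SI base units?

0

N = kg·m·s⁻².
So N⁻² = kg⁻²·m⁻²·s⁴.
J = kg·m²·s⁻².
W = kg·m²·s⁻³.
So W² = kg²·m⁴·s⁻⁶.
lx = m⁻²·cd.
So lx⁻² = m⁴·cd⁻².
Combining: N⁻²·J·W²·kg⁻²·lx⁻² = (kg⁻²·m⁻²·s⁴) · (kg·m²·s⁻²) · (kg²·m⁴·s⁻⁶) · kg⁻² · (m⁴·cd⁻²) = kg⁻¹·m⁸·s⁻⁴·cd⁻².
The exponent of A is 0.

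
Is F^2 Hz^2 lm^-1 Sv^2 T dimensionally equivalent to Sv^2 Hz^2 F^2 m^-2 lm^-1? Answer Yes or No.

Left side:
  F = C/V (capacitance = charge per voltage),
      = A·s/(kg·m²·s⁻³·A⁻¹) (substituting C and V),
      = kg⁻¹·m⁻²·s⁴·A².
  So F² = kg⁻²·m⁻⁴·s⁸·A⁴.
  Hz = 1/s = s⁻¹ (frequency is cycles per second).
  So Hz² = s⁻².
  lm = cd·sr = cd (luminous flux; sr is dimensionless).
  So lm⁻¹ = cd⁻¹.
  Sv = J/kg (equivalent dose = energy per mass),
      = m²·s⁻².
  So Sv² = m⁴·s⁻⁴.
  T = Wb/m² (flux density = flux per area),
      = kg·s⁻²·A⁻¹.
  Combining: F²·Hz²·lm⁻¹·Sv²·T = (kg⁻²·m⁻⁴·s⁸·A⁴) · s⁻² · cd⁻¹ · (m⁴·s⁻⁴) · (kg·s⁻²·A⁻¹) = kg⁻¹·A³·cd⁻¹.
Right side:
  Sv = m²·s⁻².
  So Sv² = m⁴·s⁻⁴.
  Hz = s⁻¹.
  So Hz² = s⁻².
  F = kg⁻¹·m⁻²·s⁴·A².
  So F² = kg⁻²·m⁻⁴·s⁸·A⁴.
  lm = cd.
  So lm⁻¹ = cd⁻¹.
  Combining: Sv²·Hz²·F²·m⁻²·lm⁻¹ = (m⁴·s⁻⁴) · s⁻² · (kg⁻²·m⁻⁴·s⁸·A⁴) · m⁻² · cd⁻¹ = kg⁻²·m⁻²·s²·A⁴·cd⁻¹.
Left is kg⁻¹·A³·cd⁻¹; right is kg⁻²·m⁻²·s²·A⁴·cd⁻¹ — different.

No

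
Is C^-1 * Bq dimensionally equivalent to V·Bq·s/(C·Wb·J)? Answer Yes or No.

Left side:
  C = A·s = s·A (charge = current × time).
  So C⁻¹ = s⁻¹·A⁻¹.
  Bq = 1/s = s⁻¹ (activity is decays per second).
  Combining: C⁻¹·Bq = (s⁻¹·A⁻¹) · s⁻¹ = s⁻²·A⁻¹.
Right side:
  V = W/A (potential = power per current),
      = kg·m²·s⁻³·A⁻¹.
  C = A·s = s·A (charge = current × time).
  So C⁻¹ = s⁻¹·A⁻¹.
  Wb = V·s (flux: a volt is a weber per second),
      = kg·m²·s⁻²·A⁻¹.
  So Wb⁻¹ = kg⁻¹·m⁻²·s²·A.
  Bq = 1/s = s⁻¹ (activity is decays per second).
  J = N·m (work = force × distance),
      = kg·m²·s⁻².
  So J⁻¹ = kg⁻¹·m⁻²·s².
  Combining: V·C⁻¹·Wb⁻¹·Bq·J⁻¹·s = (kg·m²·s⁻³·A⁻¹) · (s⁻¹·A⁻¹) · (kg⁻¹·m⁻²·s²·A) · s⁻¹ · (kg⁻¹·m⁻²·s²) · s = kg⁻¹·m⁻²·A⁻¹.
Left is s⁻²·A⁻¹; right is kg⁻¹·m⁻²·A⁻¹ — different.

No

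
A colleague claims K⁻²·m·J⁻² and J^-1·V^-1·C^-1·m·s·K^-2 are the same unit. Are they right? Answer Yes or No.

No

Left side:
  J = kg·m²·s⁻².
  So J⁻² = kg⁻²·m⁻⁴·s⁴.
  Combining: K⁻²·m·J⁻² = K⁻² · m · (kg⁻²·m⁻⁴·s⁴) = kg⁻²·m⁻³·s⁴·K⁻².
Right side:
  J = kg·m²·s⁻².
  So J⁻¹ = kg⁻¹·m⁻²·s².
  V = kg·m²·s⁻³·A⁻¹.
  So V⁻¹ = kg⁻¹·m⁻²·s³·A.
  C = s·A.
  So C⁻¹ = s⁻¹·A⁻¹.
  Combining: J⁻¹·V⁻¹·C⁻¹·m·s·K⁻² = (kg⁻¹·m⁻²·s²) · (kg⁻¹·m⁻²·s³·A) · (s⁻¹·A⁻¹) · m · s · K⁻² = kg⁻²·m⁻³·s⁵·K⁻².
Left is kg⁻²·m⁻³·s⁴·K⁻²; right is kg⁻²·m⁻³·s⁵·K⁻² — different.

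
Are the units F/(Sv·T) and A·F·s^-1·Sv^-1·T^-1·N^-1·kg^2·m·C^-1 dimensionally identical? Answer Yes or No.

No

Left side:
  Sv = m²·s⁻².
  So Sv⁻¹ = m⁻²·s².
  T = kg·s⁻²·A⁻¹.
  So T⁻¹ = kg⁻¹·s²·A.
  F = kg⁻¹·m⁻²·s⁴·A².
  Combining: Sv⁻¹·T⁻¹·F = (m⁻²·s²) · (kg⁻¹·s²·A) · (kg⁻¹·m⁻²·s⁴·A²) = kg⁻²·m⁻⁴·s⁸·A³.
Right side:
  F = C/V (capacitance = charge per voltage),
      = A·s/(kg·m²·s⁻³·A⁻¹) (substituting C and V),
      = kg⁻¹·m⁻²·s⁴·A².
  Sv = J/kg (equivalent dose = energy per mass),
      = m²·s⁻².
  So Sv⁻¹ = m⁻²·s².
  T = Wb/m² (flux density = flux per area),
      = kg·s⁻²·A⁻¹.
  So T⁻¹ = kg⁻¹·s²·A.
  N = kg·m/s² = kg·m·s⁻² (force = mass × acceleration).
  So N⁻¹ = kg⁻¹·m⁻¹·s².
  C = A·s = s·A (charge = current × time).
  So C⁻¹ = s⁻¹·A⁻¹.
  Combining: A·F·s⁻¹·Sv⁻¹·T⁻¹·N⁻¹·kg²·m·C⁻¹ = A · (kg⁻¹·m⁻²·s⁴·A²) · s⁻¹ · (m⁻²·s²) · (kg⁻¹·s²·A) · (kg⁻¹·m⁻¹·s²) · kg² · m · (s⁻¹·A⁻¹) = kg⁻¹·m⁻⁴·s⁸·A³.
Left is kg⁻²·m⁻⁴·s⁸·A³; right is kg⁻¹·m⁻⁴·s⁸·A³ — different.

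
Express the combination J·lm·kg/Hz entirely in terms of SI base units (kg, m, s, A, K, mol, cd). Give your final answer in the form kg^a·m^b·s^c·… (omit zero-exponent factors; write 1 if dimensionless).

kg²·m²·s⁻¹·cd

J = kg·m²·s⁻².
Hz = s⁻¹.
So Hz⁻¹ = s.
lm = cd.
Combining: J·Hz⁻¹·lm·kg = (kg·m²·s⁻²) · s · cd · kg = kg²·m²·s⁻¹·cd.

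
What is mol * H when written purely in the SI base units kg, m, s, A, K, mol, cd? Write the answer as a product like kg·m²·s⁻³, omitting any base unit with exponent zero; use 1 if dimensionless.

H = kg·m²·s⁻²·A⁻².
Combining: mol·H = mol · (kg·m²·s⁻²·A⁻²) = kg·m²·s⁻²·A⁻²·mol.

kg·m²·s⁻²·A⁻²·mol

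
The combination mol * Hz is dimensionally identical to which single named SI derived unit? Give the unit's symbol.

kat

Hz = 1/s = s⁻¹ (frequency is cycles per second).
Combining: mol·Hz = mol · s⁻¹ = s⁻¹·mol.
s⁻¹·mol is the base-SI form of the katal.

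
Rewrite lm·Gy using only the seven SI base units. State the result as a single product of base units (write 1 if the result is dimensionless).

lm = cd.
Gy = m²·s⁻².
Combining: lm·Gy = cd · (m²·s⁻²) = m²·s⁻²·cd.

m²·s⁻²·cd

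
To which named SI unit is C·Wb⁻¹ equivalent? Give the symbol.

C = s·A.
Wb = kg·m²·s⁻²·A⁻¹.
So Wb⁻¹ = kg⁻¹·m⁻²·s²·A.
Combining: C·Wb⁻¹ = (s·A) · (kg⁻¹·m⁻²·s²·A) = kg⁻¹·m⁻²·s³·A².
kg⁻¹·m⁻²·s³·A² is the base-SI form of the siemens.

S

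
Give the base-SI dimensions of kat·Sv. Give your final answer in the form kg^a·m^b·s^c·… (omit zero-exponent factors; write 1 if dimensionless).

kat = s⁻¹·mol.
Sv = m²·s⁻².
Combining: kat·Sv = (s⁻¹·mol) · (m²·s⁻²) = m²·s⁻³·mol.

m²·s⁻³·mol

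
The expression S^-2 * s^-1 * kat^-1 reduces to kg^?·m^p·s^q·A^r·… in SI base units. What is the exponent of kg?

S = 1/Ω (conductance is reciprocal resistance),
    = kg⁻¹·m⁻²·s³·A².
So S⁻² = kg²·m⁴·s⁻⁶·A⁻⁴.
kat = mol/s = s⁻¹·mol (catalytic activity).
So kat⁻¹ = s·mol⁻¹.
Combining: S⁻²·s⁻¹·kat⁻¹ = (kg²·m⁴·s⁻⁶·A⁻⁴) · s⁻¹ · (s·mol⁻¹) = kg²·m⁴·s⁻⁶·A⁻⁴·mol⁻¹.
The exponent of kg is 2.

2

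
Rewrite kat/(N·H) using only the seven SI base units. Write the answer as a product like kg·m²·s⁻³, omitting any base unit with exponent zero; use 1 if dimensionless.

N = kg·m/s² = kg·m·s⁻² (force = mass × acceleration).
So N⁻¹ = kg⁻¹·m⁻¹·s².
H = Wb/A (inductance = flux per current),
    = kg·m²·s⁻²·A⁻².
So H⁻¹ = kg⁻¹·m⁻²·s²·A².
kat = mol/s = s⁻¹·mol (catalytic activity).
Combining: N⁻¹·H⁻¹·kat = (kg⁻¹·m⁻¹·s²) · (kg⁻¹·m⁻²·s²·A²) · (s⁻¹·mol) = kg⁻²·m⁻³·s³·A²·mol.

kg⁻²·m⁻³·s³·A²·mol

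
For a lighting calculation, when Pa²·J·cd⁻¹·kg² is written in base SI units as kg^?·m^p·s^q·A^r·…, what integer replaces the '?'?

5

Pa = kg·m⁻¹·s⁻².
So Pa² = kg²·m⁻²·s⁻⁴.
J = kg·m²·s⁻².
Combining: Pa²·J·cd⁻¹·kg² = (kg²·m⁻²·s⁻⁴) · (kg·m²·s⁻²) · cd⁻¹ · kg² = kg⁵·s⁻⁶·cd⁻¹.
The exponent of kg is 5.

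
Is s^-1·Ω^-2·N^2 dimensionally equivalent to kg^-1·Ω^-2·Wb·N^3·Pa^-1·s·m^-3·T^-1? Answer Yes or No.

No

Left side:
  Ω = V/A (resistance = voltage per current),
      = kg·m²·s⁻³·A⁻².
  So Ω⁻² = kg⁻²·m⁻⁴·s⁶·A⁴.
  N = kg·m/s² = kg·m·s⁻² (force = mass × acceleration).
  So N² = kg²·m²·s⁻⁴.
  Combining: s⁻¹·Ω⁻²·N² = s⁻¹ · (kg⁻²·m⁻⁴·s⁶·A⁴) · (kg²·m²·s⁻⁴) = m⁻²·s·A⁴.
Right side:
  Ω = kg·m²·s⁻³·A⁻².
  So Ω⁻² = kg⁻²·m⁻⁴·s⁶·A⁴.
  Wb = kg·m²·s⁻²·A⁻¹.
  N = kg·m·s⁻².
  So N³ = kg³·m³·s⁻⁶.
  Pa = kg·m⁻¹·s⁻².
  So Pa⁻¹ = kg⁻¹·m·s².
  T = kg·s⁻²·A⁻¹.
  So T⁻¹ = kg⁻¹·s²·A.
  Combining: kg⁻¹·Ω⁻²·Wb·N³·Pa⁻¹·s·m⁻³·T⁻¹ = kg⁻¹ · (kg⁻²·m⁻⁴·s⁶·A⁴) · (kg·m²·s⁻²·A⁻¹) · (kg³·m³·s⁻⁶) · (kg⁻¹·m·s²) · s · m⁻³ · (kg⁻¹·s²·A) = kg⁻¹·m⁻¹·s³·A⁴.
Left is m⁻²·s·A⁴; right is kg⁻¹·m⁻¹·s³·A⁴ — different.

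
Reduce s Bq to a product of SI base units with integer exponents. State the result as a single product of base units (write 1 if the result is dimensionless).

1

Bq = 1/s = s⁻¹ (activity is decays per second).
Combining: s·Bq = s · s⁻¹ = 1.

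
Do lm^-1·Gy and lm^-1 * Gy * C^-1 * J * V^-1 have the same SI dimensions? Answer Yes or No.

Yes

Left side:
  lm = cd·sr = cd (luminous flux; sr is dimensionless).
  So lm⁻¹ = cd⁻¹.
  Gy = J/kg (absorbed dose = energy per mass),
      = m²·s⁻².
  Combining: lm⁻¹·Gy = cd⁻¹ · (m²·s⁻²) = m²·s⁻²·cd⁻¹.
Right side:
  lm = cd.
  So lm⁻¹ = cd⁻¹.
  Gy = m²·s⁻².
  C = s·A.
  So C⁻¹ = s⁻¹·A⁻¹.
  J = kg·m²·s⁻².
  V = kg·m²·s⁻³·A⁻¹.
  So V⁻¹ = kg⁻¹·m⁻²·s³·A.
  Combining: lm⁻¹·Gy·C⁻¹·J·V⁻¹ = cd⁻¹ · (m²·s⁻²) · (s⁻¹·A⁻¹) · (kg·m²·s⁻²) · (kg⁻¹·m⁻²·s³·A) = m²·s⁻²·cd⁻¹.
Both reduce to m²·s⁻²·cd⁻¹.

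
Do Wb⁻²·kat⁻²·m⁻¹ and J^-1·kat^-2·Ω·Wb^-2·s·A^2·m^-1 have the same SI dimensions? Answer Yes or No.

Left side:
  Wb = kg·m²·s⁻²·A⁻¹.
  So Wb⁻² = kg⁻²·m⁻⁴·s⁴·A².
  kat = s⁻¹·mol.
  So kat⁻² = s²·mol⁻².
  Combining: Wb⁻²·kat⁻²·m⁻¹ = (kg⁻²·m⁻⁴·s⁴·A²) · (s²·mol⁻²) · m⁻¹ = kg⁻²·m⁻⁵·s⁶·A²·mol⁻².
Right side:
  J = kg·m²·s⁻².
  So J⁻¹ = kg⁻¹·m⁻²·s².
  kat = s⁻¹·mol.
  So kat⁻² = s²·mol⁻².
  Ω = kg·m²·s⁻³·A⁻².
  Wb = kg·m²·s⁻²·A⁻¹.
  So Wb⁻² = kg⁻²·m⁻⁴·s⁴·A².
  Combining: J⁻¹·kat⁻²·Ω·Wb⁻²·s·A²·m⁻¹ = (kg⁻¹·m⁻²·s²) · (s²·mol⁻²) · (kg·m²·s⁻³·A⁻²) · (kg⁻²·m⁻⁴·s⁴·A²) · s · A² · m⁻¹ = kg⁻²·m⁻⁵·s⁶·A²·mol⁻².
Both reduce to kg⁻²·m⁻⁵·s⁶·A²·mol⁻².

Yes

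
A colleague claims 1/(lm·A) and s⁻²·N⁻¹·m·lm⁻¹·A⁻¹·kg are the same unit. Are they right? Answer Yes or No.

Yes

Left side:
  lm = cd·sr = cd (luminous flux; sr is dimensionless).
  So lm⁻¹ = cd⁻¹.
  Combining: lm⁻¹·A⁻¹ = cd⁻¹ · A⁻¹ = A⁻¹·cd⁻¹.
Right side:
  N = kg·m·s⁻².
  So N⁻¹ = kg⁻¹·m⁻¹·s².
  lm = cd.
  So lm⁻¹ = cd⁻¹.
  Combining: s⁻²·N⁻¹·m·lm⁻¹·A⁻¹·kg = s⁻² · (kg⁻¹·m⁻¹·s²) · m · cd⁻¹ · A⁻¹ · kg = A⁻¹·cd⁻¹.
Both reduce to A⁻¹·cd⁻¹.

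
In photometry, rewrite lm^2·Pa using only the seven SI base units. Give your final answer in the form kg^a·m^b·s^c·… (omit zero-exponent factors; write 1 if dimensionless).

lm = cd·sr = cd (luminous flux; sr is dimensionless).
So lm² = cd².
Pa = N/m² (pressure = force per area),
    = kg·m⁻¹·s⁻².
Combining: lm²·Pa = cd² · (kg·m⁻¹·s⁻²) = kg·m⁻¹·s⁻²·cd².

kg·m⁻¹·s⁻²·cd²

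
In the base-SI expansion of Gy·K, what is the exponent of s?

Gy = J/kg (absorbed dose = energy per mass),
    = m²·s⁻².
Combining: Gy·K = (m²·s⁻²) · K = m²·s⁻²·K.
The exponent of s is -2.

-2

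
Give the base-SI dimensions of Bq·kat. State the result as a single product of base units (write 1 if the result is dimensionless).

Bq = s⁻¹.
kat = s⁻¹·mol.
Combining: Bq·kat = s⁻¹ · (s⁻¹·mol) = s⁻²·mol.

s⁻²·mol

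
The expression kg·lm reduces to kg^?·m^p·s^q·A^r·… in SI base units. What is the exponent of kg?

lm = cd·sr = cd (luminous flux; sr is dimensionless).
Combining: kg·lm = kg · cd = kg·cd.
The exponent of kg is 1.

1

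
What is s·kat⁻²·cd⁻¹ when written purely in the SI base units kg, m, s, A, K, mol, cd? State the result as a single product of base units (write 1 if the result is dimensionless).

s³·mol⁻²·cd⁻¹

kat = mol/s = s⁻¹·mol (catalytic activity).
So kat⁻² = s²·mol⁻².
Combining: s·kat⁻²·cd⁻¹ = s · (s²·mol⁻²) · cd⁻¹ = s³·mol⁻²·cd⁻¹.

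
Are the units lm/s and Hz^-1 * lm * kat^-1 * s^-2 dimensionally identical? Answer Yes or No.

No

Left side:
  lm = cd·sr = cd (luminous flux; sr is dimensionless).
  Combining: lm·s⁻¹ = cd · s⁻¹ = s⁻¹·cd.
Right side:
  Hz = 1/s = s⁻¹ (frequency is cycles per second).
  So Hz⁻¹ = s.
  lm = cd·sr = cd (luminous flux; sr is dimensionless).
  kat = mol/s = s⁻¹·mol (catalytic activity).
  So kat⁻¹ = s·mol⁻¹.
  Combining: Hz⁻¹·lm·kat⁻¹·s⁻² = s · cd · (s·mol⁻¹) · s⁻² = mol⁻¹·cd.
Left is s⁻¹·cd; right is mol⁻¹·cd — different.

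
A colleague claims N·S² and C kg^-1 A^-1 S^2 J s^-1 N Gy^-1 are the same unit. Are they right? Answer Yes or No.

Yes

Left side:
  N = kg·m/s² = kg·m·s⁻² (force = mass × acceleration).
  S = 1/Ω (conductance is reciprocal resistance),
      = kg⁻¹·m⁻²·s³·A².
  So S² = kg⁻²·m⁻⁴·s⁶·A⁴.
  Combining: N·S² = (kg·m·s⁻²) · (kg⁻²·m⁻⁴·s⁶·A⁴) = kg⁻¹·m⁻³·s⁴·A⁴.
Right side:
  C = A·s = s·A (charge = current × time).
  S = 1/Ω (conductance is reciprocal resistance),
      = kg⁻¹·m⁻²·s³·A².
  So S² = kg⁻²·m⁻⁴·s⁶·A⁴.
  J = N·m (work = force × distance),
      = kg·m²·s⁻².
  N = kg·m/s² = kg·m·s⁻² (force = mass × acceleration).
  Gy = J/kg (absorbed dose = energy per mass),
      = m²·s⁻².
  So Gy⁻¹ = m⁻²·s².
  Combining: C·kg⁻¹·A⁻¹·S²·J·s⁻¹·N·Gy⁻¹ = (s·A) · kg⁻¹ · A⁻¹ · (kg⁻²·m⁻⁴·s⁶·A⁴) · (kg·m²·s⁻²) · s⁻¹ · (kg·m·s⁻²) · (m⁻²·s²) = kg⁻¹·m⁻³·s⁴·A⁴.
Both reduce to kg⁻¹·m⁻³·s⁴·A⁴.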